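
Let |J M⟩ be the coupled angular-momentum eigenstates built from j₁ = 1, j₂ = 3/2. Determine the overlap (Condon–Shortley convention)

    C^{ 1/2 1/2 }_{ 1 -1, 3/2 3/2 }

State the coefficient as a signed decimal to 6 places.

+√(1/2) = +0.707107

√[2·2!0!1!/4! · 0!2!3!0!1!0!] = √(2)
  +(−1)^2/∏(2,0,0,1,0,0)! = 1/2  (running 1/2)
⟨..|..⟩ = √(2)·(1/2) = +0.707107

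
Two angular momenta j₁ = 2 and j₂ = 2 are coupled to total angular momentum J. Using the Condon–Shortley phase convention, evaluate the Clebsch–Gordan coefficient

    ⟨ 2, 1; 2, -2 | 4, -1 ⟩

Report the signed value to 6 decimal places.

+0.267261

√[9·0!4!4!/9! · 3!1!0!4!3!5!] = √(10368/7)
  +(−1)^0/∏(0,0,1,0,3,4)! = 1/144  (running 1/144)
⟨..|..⟩ = √(10368/7)·(1/144) = +0.267261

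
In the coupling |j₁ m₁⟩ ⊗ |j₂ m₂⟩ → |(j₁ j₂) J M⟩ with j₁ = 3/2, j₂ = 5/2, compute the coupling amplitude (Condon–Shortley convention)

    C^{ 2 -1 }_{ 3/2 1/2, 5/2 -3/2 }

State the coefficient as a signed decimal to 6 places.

+√(1/42) = +0.154303

√[5·2!1!3!/7! · 2!1!1!4!1!3!] = √(24/7)
  +(−1)^0/∏(0,2,1,1,0,2)! = 1/4  (running 1/4)
  +(−1)^1/∏(1,1,0,0,1,3)! = -1/6  (running 1/12)
⟨..|..⟩ = √(24/7)·(1/12) = +0.154303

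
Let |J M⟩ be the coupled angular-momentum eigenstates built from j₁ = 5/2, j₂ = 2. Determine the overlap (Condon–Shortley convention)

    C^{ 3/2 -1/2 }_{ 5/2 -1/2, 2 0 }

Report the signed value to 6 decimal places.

+√(2/35) ≈ +0.239046

j₁+j₂−J=3  J+j₁−j₂=2  J−j₁+j₂=1  j₁+j₂+J+1=7
(j₁±m₁, j₂±m₂, J±M) = (2,3,2,2,1,2)
P² = 32/35
sum k=1..2:
  [1] −1/4 = -1/4
  [2] +1/2 = 1/2
S = 1/4
C² = P²·S² = 2/35 ; C = +0.239046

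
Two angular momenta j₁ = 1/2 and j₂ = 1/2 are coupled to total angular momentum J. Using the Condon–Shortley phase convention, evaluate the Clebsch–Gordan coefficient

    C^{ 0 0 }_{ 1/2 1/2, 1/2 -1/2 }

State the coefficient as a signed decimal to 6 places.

+√(1/2) = +0.707107

triangle: 1!×0!×0!/2! = 1/2
(j±m)!: 1!×0!×0!×1!×0!×0! = 1
prefactor² = (2J+1)×Δ×N² = 1/2
  k=0: +1/(0!×1!×0!×0!×0!×0!) = 1
Σ = 1  ⇒  CG² = 1/2×1² = 1/2
CG = +√(1/2) = +0.707107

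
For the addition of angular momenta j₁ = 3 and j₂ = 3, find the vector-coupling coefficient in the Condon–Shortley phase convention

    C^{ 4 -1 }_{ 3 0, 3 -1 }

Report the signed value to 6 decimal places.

−√(15/154) = -0.312094

triangle: 2!·4!·4!/11! = 1152/39916800
(j±m)!: 3!·3!·2!·4!·3!·5! = 1244160
prefactor² = (2J+1)·Δ·N² = 124416/385
  k=0: +1/(0!·2!·3!·2!·1!·2!) = 1/48
  k=1: −1/(1!·1!·2!·1!·2!·3!) = -1/24
  k=2: +1/(2!·0!·1!·0!·3!·4!) = 1/288
Σ = -5/288  ⇒  CG² = 124416/385·(-5/288)² = 15/154
CG = −√(15/154) = -0.312094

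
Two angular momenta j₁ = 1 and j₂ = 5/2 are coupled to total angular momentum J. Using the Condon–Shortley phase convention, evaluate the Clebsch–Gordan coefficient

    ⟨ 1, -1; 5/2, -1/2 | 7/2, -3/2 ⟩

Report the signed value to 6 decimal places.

triangle: 0!×2!×5!/8! = 240/40320
(j±m)!: 0!×2!×2!×3!×2!×5! = 5760
prefactor² = (2J+1)×Δ×N² = 1920/7
  k=0: +1/(0!×0!×2!×2!×0!×3!) = 1/24
Σ = 1/24  ⇒  CG² = 1920/7×1/24² = 10/21
CG = +√(10/21) = +0.690066

+0.690066  (= +√(10/21))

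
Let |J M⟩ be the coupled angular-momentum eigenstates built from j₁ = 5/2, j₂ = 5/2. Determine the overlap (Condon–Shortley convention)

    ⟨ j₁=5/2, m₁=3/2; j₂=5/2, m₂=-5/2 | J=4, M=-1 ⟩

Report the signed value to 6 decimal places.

+√(1/7) ≈ +0.377964

triangle: 1!·4!·4!/10! = 576/3628800
(j±m)!: 4!·1!·0!·5!·3!·5! = 2073600
prefactor² = (2J+1)·Δ·N² = 20736/7
  k=0: +1/(0!·1!·1!·0!·3!·4!) = 1/144
Σ = 1/144  ⇒  CG² = 20736/7·1/144² = 1/7
CG = +√(1/7) = +0.377964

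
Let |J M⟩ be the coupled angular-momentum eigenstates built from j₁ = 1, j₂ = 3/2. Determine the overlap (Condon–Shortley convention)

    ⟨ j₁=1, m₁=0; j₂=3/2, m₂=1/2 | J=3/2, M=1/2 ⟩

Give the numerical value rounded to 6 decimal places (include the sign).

-0.258199

triangle: 1!·1!·2!/5! = 2/120
(j±m)!: 1!·1!·2!·1!·2!·1! = 4
prefactor² = (2J+1)·Δ·N² = 4/15
  k=0: +1/(0!·1!·1!·2!·0!·0!) = 1/2
  k=1: −1/(1!·0!·0!·1!·1!·1!) = -1
Σ = -1/2  ⇒  CG² = 4/15·(-1/2)² = 1/15
CG = −√(1/15) = -0.258199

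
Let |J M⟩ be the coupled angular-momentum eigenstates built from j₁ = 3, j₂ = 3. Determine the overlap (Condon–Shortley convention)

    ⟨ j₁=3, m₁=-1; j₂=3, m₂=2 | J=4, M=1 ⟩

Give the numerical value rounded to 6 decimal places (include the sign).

+0.455842

j₁+j₂−J=2  J+j₁−j₂=4  J−j₁+j₂=4  j₁+j₂+J+1=11
(j₁±m₁, j₂±m₂, J±M) = (2,4,5,1,5,3)
P² = 82944/77
sum k=1..2:
  [1] −1/144 = -1/144
  [2] +1/48 = 1/48
S = 1/72
C² = P²·S² = 16/77 ; C = +0.455842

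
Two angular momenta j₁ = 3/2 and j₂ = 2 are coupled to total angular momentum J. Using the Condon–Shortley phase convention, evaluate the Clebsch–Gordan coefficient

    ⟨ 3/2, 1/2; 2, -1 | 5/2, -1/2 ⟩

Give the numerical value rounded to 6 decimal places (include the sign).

j₁+j₂−J=1  J+j₁−j₂=2  J−j₁+j₂=3  j₁+j₂+J+1=7
(j₁±m₁, j₂±m₂, J±M) = (2,1,1,3,2,3)
P² = 72/35
sum k=0..1:
  [0] +1/2 = 1/2
  [1] −1/12 = -1/12
S = 5/12
C² = P²·S² = 5/14 ; C = +0.597614

+√(5/14) = +0.597614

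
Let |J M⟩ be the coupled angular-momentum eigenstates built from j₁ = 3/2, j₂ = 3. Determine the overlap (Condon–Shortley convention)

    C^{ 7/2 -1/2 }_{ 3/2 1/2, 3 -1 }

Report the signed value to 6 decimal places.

j₁+j₂−J=1  J+j₁−j₂=2  J−j₁+j₂=5  j₁+j₂+J+1=9
(j₁±m₁, j₂±m₂, J±M) = (2,1,2,4,3,4)
P² = 512/7
sum k=0..1:
  [0] +1/12 = 1/12
  [1] −1/48 = -1/48
S = 1/16
C² = P²·S² = 2/7 ; C = +0.534522

+0.534522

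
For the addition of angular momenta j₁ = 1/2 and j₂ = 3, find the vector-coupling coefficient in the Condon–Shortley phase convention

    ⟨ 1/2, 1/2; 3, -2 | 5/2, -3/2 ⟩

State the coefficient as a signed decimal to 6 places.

+√(5/7) = +0.845154

triangle: 1!*0!*5!/7! = 120/5040
(j±m)!: 1!*0!*1!*5!*1!*4! = 2880
prefactor² = (2J+1)*Δ*N² = 2880/7
  k=0: +1/(0!*1!*0!*1!*0!*4!) = 1/24
Σ = 1/24  ⇒  CG² = 2880/7*1/24² = 5/7
CG = +√(5/7) = +0.845154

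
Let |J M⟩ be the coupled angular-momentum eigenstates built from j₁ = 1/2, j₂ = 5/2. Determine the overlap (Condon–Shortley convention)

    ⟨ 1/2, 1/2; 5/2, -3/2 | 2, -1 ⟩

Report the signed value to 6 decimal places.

+√(2/3) ≈ +0.816497

j₁+j₂−J=1  J+j₁−j₂=0  J−j₁+j₂=4  j₁+j₂+J+1=6
(j₁±m₁, j₂±m₂, J±M) = (1,0,1,4,1,3)
P² = 24
sum k=0..0:
  [0] +1/6 = 1/6
S = 1/6
C² = P²·S² = 2/3 ; C = +0.816497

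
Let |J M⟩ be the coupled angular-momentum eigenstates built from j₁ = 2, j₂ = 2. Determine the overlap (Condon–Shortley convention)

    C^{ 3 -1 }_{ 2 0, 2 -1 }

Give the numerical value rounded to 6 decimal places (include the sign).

triangle: 1!×3!×3!/8! = 36/40320
(j±m)!: 2!×2!×1!×3!×2!×4! = 1152
prefactor² = (2J+1)×Δ×N² = 36/5
  k=0: +1/(0!×1!×2!×1!×1!×2!) = 1/4
  k=1: −1/(1!×0!×1!×0!×2!×3!) = -1/12
Σ = 1/6  ⇒  CG² = 36/5×1/6² = 1/5
CG = +√(1/5) = +0.447214

+0.447214  (= +√(1/5))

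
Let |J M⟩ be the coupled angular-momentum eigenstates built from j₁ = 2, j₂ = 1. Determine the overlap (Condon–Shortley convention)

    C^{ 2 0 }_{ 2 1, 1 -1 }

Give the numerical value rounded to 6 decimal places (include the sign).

j₁+j₂−J=1  J+j₁−j₂=3  J−j₁+j₂=1  j₁+j₂+J+1=6
(j₁±m₁, j₂±m₂, J±M) = (3,1,0,2,2,2)
P² = 2
sum k=0..0:
  [0] +1/2 = 1/2
S = 1/2
C² = P²·S² = 1/2 ; C = +0.707107

+0.707107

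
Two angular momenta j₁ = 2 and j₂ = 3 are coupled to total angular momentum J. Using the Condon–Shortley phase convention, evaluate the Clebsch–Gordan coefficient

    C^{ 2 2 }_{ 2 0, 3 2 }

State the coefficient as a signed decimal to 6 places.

+0.597614

j₁+j₂−J=3  J+j₁−j₂=1  J−j₁+j₂=3  j₁+j₂+J+1=8
(j₁±m₁, j₂±m₂, J±M) = (2,2,5,1,4,0)
P² = 360/7
sum k=2..2:
  [2] +1/12 = 1/12
S = 1/12
C² = P²·S² = 5/14 ; C = +0.597614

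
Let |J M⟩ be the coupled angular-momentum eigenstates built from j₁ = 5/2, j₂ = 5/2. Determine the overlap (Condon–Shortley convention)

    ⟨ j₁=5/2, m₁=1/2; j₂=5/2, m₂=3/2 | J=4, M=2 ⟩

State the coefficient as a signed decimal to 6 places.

triangle: 1!×4!×4!/10! = 576/3628800
(j±m)!: 3!×2!×4!×1!×6!×2! = 414720
prefactor² = (2J+1)×Δ×N² = 20736/35
  k=0: +1/(0!×1!×2!×4!×2!×0!) = 1/96
  k=1: −1/(1!×0!×1!×3!×3!×1!) = -1/36
Σ = -5/288  ⇒  CG² = 20736/35×(-5/288)² = 5/28
CG = −√(5/28) = -0.422577

−√(5/28) ≈ -0.422577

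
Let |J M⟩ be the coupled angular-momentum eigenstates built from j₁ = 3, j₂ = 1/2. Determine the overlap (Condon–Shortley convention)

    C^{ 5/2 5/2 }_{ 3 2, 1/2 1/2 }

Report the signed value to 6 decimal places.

-0.377964  (= −√(1/7))

√[6·1!5!0!/7! · 5!1!1!0!5!0!] = √(14400/7)
  +(−1)^1/∏(1,0,0,0,5,0)! = -1/120  (running -1/120)
⟨..|..⟩ = √(14400/7)·(-1/120) = -0.377964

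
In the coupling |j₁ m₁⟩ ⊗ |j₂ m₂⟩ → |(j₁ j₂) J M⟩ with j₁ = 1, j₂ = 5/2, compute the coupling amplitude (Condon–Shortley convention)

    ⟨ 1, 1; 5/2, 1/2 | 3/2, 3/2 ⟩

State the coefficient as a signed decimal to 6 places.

√[4·2!0!3!/6! · 2!0!3!2!3!0!] = √(48/5)
  +(−1)^0/∏(0,2,0,3,0,0)! = 1/12  (running 1/12)
⟨..|..⟩ = √(48/5)·(1/12) = +0.258199

+√(1/15) = +0.258199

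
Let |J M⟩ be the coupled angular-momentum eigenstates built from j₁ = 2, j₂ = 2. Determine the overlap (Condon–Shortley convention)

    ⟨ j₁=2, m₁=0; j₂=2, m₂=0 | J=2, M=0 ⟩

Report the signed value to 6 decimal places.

−√(2/7) ≈ -0.534522

√[5·2!2!2!/7! · 2!2!2!2!2!2!] = √(32/63)
  +(−1)^0/∏(0,2,2,2,0,0)! = 1/8  (running 1/8)
  +(−1)^1/∏(1,1,1,1,1,1)! = -1  (running -7/8)
  +(−1)^2/∏(2,0,0,0,2,2)! = 1/8  (running -3/4)
⟨..|..⟩ = √(32/63)·(-3/4) = -0.534522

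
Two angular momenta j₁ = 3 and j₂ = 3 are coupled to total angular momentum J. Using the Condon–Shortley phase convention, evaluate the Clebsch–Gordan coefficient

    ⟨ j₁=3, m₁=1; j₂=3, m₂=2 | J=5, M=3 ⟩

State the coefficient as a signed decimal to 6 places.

√[11·1!5!5!/12! · 4!2!5!1!8!2!] = √(153600)
  +(−1)^0/∏(0,1,2,5,3,0)! = 1/1440  (running 1/1440)
  +(−1)^1/∏(1,0,1,4,4,1)! = -1/576  (running -1/960)
⟨..|..⟩ = √(153600)·(-1/960) = -0.408248

−√(1/6) = -0.408248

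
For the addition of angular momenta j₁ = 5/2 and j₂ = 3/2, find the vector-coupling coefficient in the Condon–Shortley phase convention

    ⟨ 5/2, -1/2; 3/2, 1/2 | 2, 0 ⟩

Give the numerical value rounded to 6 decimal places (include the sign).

−√(1/14) ≈ -0.267261

j₁+j₂−J=2  J+j₁−j₂=3  J−j₁+j₂=1  j₁+j₂+J+1=7
(j₁±m₁, j₂±m₂, J±M) = (2,3,2,1,2,2)
P² = 8/7
sum k=1..2:
  [1] −1/2 = -1/2
  [2] +1/4 = 1/4
S = -1/4
C² = P²·S² = 1/14 ; C = -0.267261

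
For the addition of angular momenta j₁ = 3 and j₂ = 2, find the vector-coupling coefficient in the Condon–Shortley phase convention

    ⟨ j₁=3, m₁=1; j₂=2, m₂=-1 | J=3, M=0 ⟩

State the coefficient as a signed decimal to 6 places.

+√(1/30) ≈ +0.182574

triangle: 2!×4!×2!/9! = 96/362880
(j±m)!: 4!×2!×1!×3!×3!×3! = 10368
prefactor² = (2J+1)×Δ×N² = 96/5
  k=0: +1/(0!×2!×2!×1!×2!×1!) = 1/8
  k=1: −1/(1!×1!×1!×0!×3!×2!) = -1/12
Σ = 1/24  ⇒  CG² = 96/5×1/24² = 1/30
CG = +√(1/30) = +0.182574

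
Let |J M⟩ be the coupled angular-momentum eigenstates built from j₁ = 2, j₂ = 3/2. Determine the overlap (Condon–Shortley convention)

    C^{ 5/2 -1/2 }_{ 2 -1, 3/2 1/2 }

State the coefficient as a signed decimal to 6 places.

-0.597614

j₁+j₂−J=1  J+j₁−j₂=3  J−j₁+j₂=2  j₁+j₂+J+1=7
(j₁±m₁, j₂±m₂, J±M) = (1,3,2,1,2,3)
P² = 72/35
sum k=0..1:
  [0] +1/12 = 1/12
  [1] −1/2 = -1/2
S = -5/12
C² = P²·S² = 5/14 ; C = -0.597614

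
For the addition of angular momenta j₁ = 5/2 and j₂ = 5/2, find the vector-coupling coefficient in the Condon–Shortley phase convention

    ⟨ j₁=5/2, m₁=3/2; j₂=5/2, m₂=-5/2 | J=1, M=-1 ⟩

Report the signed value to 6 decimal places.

+√(1/7) = +0.377964

√[3·4!1!1!/7! · 4!1!0!5!0!2!] = √(576/7)
  +(−1)^0/∏(0,4,1,0,0,1)! = 1/24  (running 1/24)
⟨..|..⟩ = √(576/7)·(1/24) = +0.377964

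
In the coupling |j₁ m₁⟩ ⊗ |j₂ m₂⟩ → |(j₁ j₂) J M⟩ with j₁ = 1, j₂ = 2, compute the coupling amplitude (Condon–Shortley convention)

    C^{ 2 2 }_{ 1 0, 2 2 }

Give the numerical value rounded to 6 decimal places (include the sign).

−√(2/3) = -0.816497

triangle: 1!*1!*3!/6! = 6/720
(j±m)!: 1!*1!*4!*0!*4!*0! = 576
prefactor² = (2J+1)*Δ*N² = 24
  k=1: −1/(1!*0!*0!*3!*1!*0!) = -1/6
Σ = -1/6  ⇒  CG² = 24*(-1/6)² = 2/3
CG = −√(2/3) = -0.816497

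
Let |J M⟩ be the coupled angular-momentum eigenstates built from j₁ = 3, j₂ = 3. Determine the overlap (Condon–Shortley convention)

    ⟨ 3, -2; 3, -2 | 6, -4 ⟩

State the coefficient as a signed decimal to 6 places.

+√(6/11) ≈ +0.738549

j₁+j₂−J=0  J+j₁−j₂=6  J−j₁+j₂=6  j₁+j₂+J+1=13
(j₁±m₁, j₂±m₂, J±M) = (1,5,1,5,2,10)
P² = 1244160000/11
sum k=0..0:
  [0] +1/14400 = 1/14400
S = 1/14400
C² = P²·S² = 6/11 ; C = +0.738549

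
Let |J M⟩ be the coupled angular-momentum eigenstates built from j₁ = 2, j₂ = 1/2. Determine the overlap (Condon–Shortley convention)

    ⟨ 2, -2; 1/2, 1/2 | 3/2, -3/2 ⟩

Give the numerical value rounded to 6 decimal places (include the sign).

j₁+j₂−J=1  J+j₁−j₂=3  J−j₁+j₂=0  j₁+j₂+J+1=5
(j₁±m₁, j₂±m₂, J±M) = (0,4,1,0,0,3)
P² = 144/5
sum k=1..1:
  [1] −1/6 = -1/6
S = -1/6
C² = P²·S² = 4/5 ; C = -0.894427

-0.894427  (= −√(4/5))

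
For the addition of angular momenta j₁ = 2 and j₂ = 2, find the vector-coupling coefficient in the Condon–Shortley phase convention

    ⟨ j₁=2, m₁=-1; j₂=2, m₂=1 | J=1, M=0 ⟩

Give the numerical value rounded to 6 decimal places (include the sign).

triangle: 3!*1!*1!/6! = 6/720
(j±m)!: 1!*3!*3!*1!*1!*1! = 36
prefactor² = (2J+1)*Δ*N² = 9/10
  k=2: +1/(2!*1!*1!*1!*0!*0!) = 1/2
  k=3: −1/(3!*0!*0!*0!*1!*1!) = -1/6
Σ = 1/3  ⇒  CG² = 9/10*1/3² = 1/10
CG = +√(1/10) = +0.316228

+√(1/10) = +0.316228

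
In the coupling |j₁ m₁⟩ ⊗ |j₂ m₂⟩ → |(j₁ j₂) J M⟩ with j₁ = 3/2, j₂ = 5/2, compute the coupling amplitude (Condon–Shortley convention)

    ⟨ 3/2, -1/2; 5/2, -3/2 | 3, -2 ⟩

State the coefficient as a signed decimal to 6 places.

triangle: 1!×2!×4!/8! = 48/40320
(j±m)!: 1!×2!×1!×4!×1!×5! = 5760
prefactor² = (2J+1)×Δ×N² = 48
  k=0: +1/(0!×1!×2!×1!×0!×3!) = 1/12
  k=1: −1/(1!×0!×1!×0!×1!×4!) = -1/24
Σ = 1/24  ⇒  CG² = 48×1/24² = 1/12
CG = +√(1/12) = +0.288675

+√(1/12) = +0.288675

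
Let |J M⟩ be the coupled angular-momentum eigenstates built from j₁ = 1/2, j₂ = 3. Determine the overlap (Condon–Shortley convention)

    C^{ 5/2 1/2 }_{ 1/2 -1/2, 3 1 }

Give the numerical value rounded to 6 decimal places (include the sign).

−√(4/7) = -0.755929

j₁+j₂−J=1  J+j₁−j₂=0  J−j₁+j₂=5  j₁+j₂+J+1=7
(j₁±m₁, j₂±m₂, J±M) = (0,1,4,2,3,2)
P² = 576/7
sum k=1..1:
  [1] −1/12 = -1/12
S = -1/12
C² = P²·S² = 4/7 ; C = -0.755929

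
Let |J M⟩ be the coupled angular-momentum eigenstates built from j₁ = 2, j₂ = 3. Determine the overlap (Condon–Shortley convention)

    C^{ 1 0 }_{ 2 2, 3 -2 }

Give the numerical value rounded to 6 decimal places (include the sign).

j₁+j₂−J=4  J+j₁−j₂=0  J−j₁+j₂=2  j₁+j₂+J+1=7
(j₁±m₁, j₂±m₂, J±M) = (4,0,1,5,1,1)
P² = 576/7
sum k=0..0:
  [0] +1/24 = 1/24
S = 1/24
C² = P²·S² = 1/7 ; C = +0.377964

+0.377964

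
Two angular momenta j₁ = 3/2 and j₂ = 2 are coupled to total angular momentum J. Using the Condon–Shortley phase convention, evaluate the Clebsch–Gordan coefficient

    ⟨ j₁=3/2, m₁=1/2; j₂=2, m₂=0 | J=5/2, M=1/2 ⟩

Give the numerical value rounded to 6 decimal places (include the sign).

triangle: 1!*2!*3!/7! = 12/5040
(j±m)!: 2!*1!*2!*2!*3!*2! = 96
prefactor² = (2J+1)*Δ*N² = 48/35
  k=0: +1/(0!*1!*1!*2!*1!*1!) = 1/2
  k=1: −1/(1!*0!*0!*1!*2!*2!) = -1/4
Σ = 1/4  ⇒  CG² = 48/35*1/4² = 3/35
CG = +√(3/35) = +0.292770

+√(3/35) ≈ +0.292770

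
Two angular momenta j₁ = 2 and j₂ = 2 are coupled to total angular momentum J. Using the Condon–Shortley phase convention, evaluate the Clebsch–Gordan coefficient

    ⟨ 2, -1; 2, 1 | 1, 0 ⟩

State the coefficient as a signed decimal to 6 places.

+0.316228

j₁+j₂−J=3  J+j₁−j₂=1  J−j₁+j₂=1  j₁+j₂+J+1=6
(j₁±m₁, j₂±m₂, J±M) = (1,3,3,1,1,1)
P² = 9/10
sum k=2..3:
  [2] +1/2 = 1/2
  [3] −1/6 = -1/6
S = 1/3
C² = P²·S² = 1/10 ; C = +0.316228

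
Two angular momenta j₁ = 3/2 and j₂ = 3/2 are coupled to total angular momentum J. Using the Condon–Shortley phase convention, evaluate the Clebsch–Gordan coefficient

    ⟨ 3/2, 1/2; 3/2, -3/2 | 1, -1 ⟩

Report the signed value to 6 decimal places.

+√(3/10) ≈ +0.547723

j₁+j₂−J=2  J+j₁−j₂=1  J−j₁+j₂=1  j₁+j₂+J+1=5
(j₁±m₁, j₂±m₂, J±M) = (2,1,0,3,0,2)
P² = 6/5
sum k=0..0:
  [0] +1/2 = 1/2
S = 1/2
C² = P²·S² = 3/10 ; C = +0.547723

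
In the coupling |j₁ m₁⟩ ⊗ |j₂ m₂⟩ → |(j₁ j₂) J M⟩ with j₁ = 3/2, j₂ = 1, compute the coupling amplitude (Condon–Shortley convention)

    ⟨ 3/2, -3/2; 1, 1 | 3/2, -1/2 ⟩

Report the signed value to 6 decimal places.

j₁+j₂−J=1  J+j₁−j₂=2  J−j₁+j₂=1  j₁+j₂+J+1=5
(j₁±m₁, j₂±m₂, J±M) = (0,3,2,0,1,2)
P² = 8/5
sum k=1..1:
  [1] −1/2 = -1/2
S = -1/2
C² = P²·S² = 2/5 ; C = -0.632456

-0.632456  (= −√(2/5))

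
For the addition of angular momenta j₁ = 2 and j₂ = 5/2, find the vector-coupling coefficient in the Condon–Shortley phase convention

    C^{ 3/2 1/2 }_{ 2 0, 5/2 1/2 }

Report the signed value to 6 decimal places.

√[4·3!1!2!/7! · 2!2!3!2!2!1!] = √(32/35)
  +(−1)^1/∏(1,2,1,2,0,0)! = -1/4  (running -1/4)
  +(−1)^2/∏(2,1,0,1,1,1)! = 1/2  (running 1/4)
⟨..|..⟩ = √(32/35)·(1/4) = +0.239046

+0.239046  (= +√(2/35))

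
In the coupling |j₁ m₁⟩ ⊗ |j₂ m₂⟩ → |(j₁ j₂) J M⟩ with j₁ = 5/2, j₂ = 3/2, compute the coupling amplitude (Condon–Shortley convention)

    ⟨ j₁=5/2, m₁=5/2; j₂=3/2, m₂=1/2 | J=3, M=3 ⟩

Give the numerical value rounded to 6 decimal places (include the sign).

+0.790569

j₁+j₂−J=1  J+j₁−j₂=4  J−j₁+j₂=2  j₁+j₂+J+1=8
(j₁±m₁, j₂±m₂, J±M) = (5,0,2,1,6,0)
P² = 1440
sum k=0..0:
  [0] +1/48 = 1/48
S = 1/48
C² = P²·S² = 5/8 ; C = +0.790569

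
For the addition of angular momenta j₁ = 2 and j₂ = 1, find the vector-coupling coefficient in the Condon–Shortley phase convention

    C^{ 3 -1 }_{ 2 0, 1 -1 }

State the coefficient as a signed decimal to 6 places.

j₁+j₂−J=0  J+j₁−j₂=4  J−j₁+j₂=2  j₁+j₂+J+1=7
(j₁±m₁, j₂±m₂, J±M) = (2,2,0,2,2,4)
P² = 128/5
sum k=0..0:
  [0] +1/8 = 1/8
S = 1/8
C² = P²·S² = 2/5 ; C = +0.632456

+0.632456  (= +√(2/5))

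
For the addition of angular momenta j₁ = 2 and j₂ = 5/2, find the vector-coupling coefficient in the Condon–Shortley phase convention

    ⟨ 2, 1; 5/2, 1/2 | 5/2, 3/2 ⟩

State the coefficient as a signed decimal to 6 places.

−√(6/35) = -0.414039

√[6·2!2!3!/8! · 3!1!3!2!4!1!] = √(216/35)
  +(−1)^0/∏(0,2,1,3,1,0)! = 1/12  (running 1/12)
  +(−1)^1/∏(1,1,0,2,2,1)! = -1/4  (running -1/6)
⟨..|..⟩ = √(216/35)·(-1/6) = -0.414039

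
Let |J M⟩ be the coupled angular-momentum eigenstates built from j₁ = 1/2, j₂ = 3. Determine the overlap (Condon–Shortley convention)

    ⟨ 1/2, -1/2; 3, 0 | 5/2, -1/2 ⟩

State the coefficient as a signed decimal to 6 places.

−√(3/7) ≈ -0.654654

√[6·1!0!5!/7! · 0!1!3!3!2!3!] = √(432/7)
  +(−1)^1/∏(1,0,0,2,0,3)! = -1/12  (running -1/12)
⟨..|..⟩ = √(432/7)·(-1/12) = -0.654654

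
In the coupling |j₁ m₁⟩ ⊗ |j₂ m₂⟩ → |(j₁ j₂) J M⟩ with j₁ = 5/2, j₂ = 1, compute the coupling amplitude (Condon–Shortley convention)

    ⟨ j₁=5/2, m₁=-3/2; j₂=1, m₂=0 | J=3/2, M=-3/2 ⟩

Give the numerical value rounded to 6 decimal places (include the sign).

j₁+j₂−J=2  J+j₁−j₂=3  J−j₁+j₂=0  j₁+j₂+J+1=6
(j₁±m₁, j₂±m₂, J±M) = (1,4,1,1,0,3)
P² = 48/5
sum k=1..1:
  [1] −1/6 = -1/6
S = -1/6
C² = P²·S² = 4/15 ; C = -0.516398

−√(4/15) = -0.516398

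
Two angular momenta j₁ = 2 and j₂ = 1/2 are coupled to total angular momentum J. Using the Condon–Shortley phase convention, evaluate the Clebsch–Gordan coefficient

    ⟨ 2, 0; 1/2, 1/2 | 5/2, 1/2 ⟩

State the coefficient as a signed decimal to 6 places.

+0.774597  (= +√(3/5))

triangle: 0!·4!·1!/6! = 24/720
(j±m)!: 2!·2!·1!·0!·3!·2! = 48
prefactor² = (2J+1)·Δ·N² = 48/5
  k=0: +1/(0!·0!·2!·1!·2!·0!) = 1/4
Σ = 1/4  ⇒  CG² = 48/5·1/4² = 3/5
CG = +√(3/5) = +0.774597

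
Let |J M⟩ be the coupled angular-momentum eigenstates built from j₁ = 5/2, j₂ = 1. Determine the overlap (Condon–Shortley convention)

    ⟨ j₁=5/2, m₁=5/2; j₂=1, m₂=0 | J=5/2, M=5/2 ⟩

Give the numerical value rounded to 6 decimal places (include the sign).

triangle: 1!*4!*1!/7! = 24/5040
(j±m)!: 5!*0!*1!*1!*5!*0! = 14400
prefactor² = (2J+1)*Δ*N² = 2880/7
  k=0: +1/(0!*1!*0!*1!*4!*0!) = 1/24
Σ = 1/24  ⇒  CG² = 2880/7*1/24² = 5/7
CG = +√(5/7) = +0.845154

+√(5/7) = +0.845154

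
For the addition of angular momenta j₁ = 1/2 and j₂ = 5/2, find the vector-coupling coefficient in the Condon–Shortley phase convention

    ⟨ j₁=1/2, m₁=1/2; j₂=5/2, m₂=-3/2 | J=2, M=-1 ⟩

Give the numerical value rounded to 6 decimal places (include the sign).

+0.816497

√[5·1!0!4!/6! · 1!0!1!4!1!3!] = √(24)
  +(−1)^0/∏(0,1,0,1,0,3)! = 1/6  (running 1/6)
⟨..|..⟩ = √(24)·(1/6) = +0.816497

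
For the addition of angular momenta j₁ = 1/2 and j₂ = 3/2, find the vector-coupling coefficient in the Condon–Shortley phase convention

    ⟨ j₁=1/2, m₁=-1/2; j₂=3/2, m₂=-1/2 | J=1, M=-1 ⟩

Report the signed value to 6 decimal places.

-0.500000  (= −√(1/4))

j₁+j₂−J=1  J+j₁−j₂=0  J−j₁+j₂=2  j₁+j₂+J+1=4
(j₁±m₁, j₂±m₂, J±M) = (0,1,1,2,0,2)
P² = 1
sum k=1..1:
  [1] −1/2 = -1/2
S = -1/2
C² = P²·S² = 1/4 ; C = -0.500000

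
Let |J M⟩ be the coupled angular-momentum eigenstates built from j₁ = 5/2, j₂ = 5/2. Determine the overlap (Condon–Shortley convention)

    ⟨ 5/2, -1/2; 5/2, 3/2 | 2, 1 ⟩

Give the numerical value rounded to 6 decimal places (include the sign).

j₁+j₂−J=3  J+j₁−j₂=2  J−j₁+j₂=2  j₁+j₂+J+1=8
(j₁±m₁, j₂±m₂, J±M) = (2,3,4,1,3,1)
P² = 36/7
sum k=2..3:
  [2] +1/4 = 1/4
  [3] −1/12 = -1/12
S = 1/6
C² = P²·S² = 1/7 ; C = +0.377964

+0.377964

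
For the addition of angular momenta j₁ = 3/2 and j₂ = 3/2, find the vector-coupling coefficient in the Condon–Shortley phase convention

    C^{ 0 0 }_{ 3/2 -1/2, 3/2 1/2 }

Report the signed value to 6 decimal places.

+0.500000  (= +√(1/4))

j₁+j₂−J=3  J+j₁−j₂=0  J−j₁+j₂=0  j₁+j₂+J+1=4
(j₁±m₁, j₂±m₂, J±M) = (1,2,2,1,0,0)
P² = 1
sum k=2..2:
  [2] +1/2 = 1/2
S = 1/2
C² = P²·S² = 1/4 ; C = +0.500000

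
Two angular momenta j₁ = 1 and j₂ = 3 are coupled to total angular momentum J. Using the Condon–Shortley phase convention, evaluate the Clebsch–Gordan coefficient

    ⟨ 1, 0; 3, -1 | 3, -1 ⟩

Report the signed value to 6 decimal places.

+√(1/12) = +0.288675

triangle: 1!*1!*5!/8! = 120/40320
(j±m)!: 1!*1!*2!*4!*2!*4! = 2304
prefactor² = (2J+1)*Δ*N² = 48
  k=0: +1/(0!*1!*1!*2!*0!*3!) = 1/12
  k=1: −1/(1!*0!*0!*1!*1!*4!) = -1/24
Σ = 1/24  ⇒  CG² = 48*1/24² = 1/12
CG = +√(1/12) = +0.288675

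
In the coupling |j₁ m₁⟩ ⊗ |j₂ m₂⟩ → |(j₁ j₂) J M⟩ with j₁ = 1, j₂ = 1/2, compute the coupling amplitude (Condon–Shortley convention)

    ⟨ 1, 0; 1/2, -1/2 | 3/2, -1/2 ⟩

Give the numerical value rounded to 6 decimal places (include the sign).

triangle: 0!*2!*1!/4! = 2/24
(j±m)!: 1!*1!*0!*1!*1!*2! = 2
prefactor² = (2J+1)*Δ*N² = 2/3
  k=0: +1/(0!*0!*1!*0!*1!*1!) = 1
Σ = 1  ⇒  CG² = 2/3*1² = 2/3
CG = +√(2/3) = +0.816497

+√(2/3) = +0.816497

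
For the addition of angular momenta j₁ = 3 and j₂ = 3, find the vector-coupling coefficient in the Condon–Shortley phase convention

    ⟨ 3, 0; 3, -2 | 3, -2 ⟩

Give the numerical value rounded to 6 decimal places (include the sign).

√[7·3!3!3!/10! · 3!3!1!5!1!5!] = √(216)
  +(−1)^0/∏(0,3,3,1,0,2)! = 1/72  (running 1/72)
  +(−1)^1/∏(1,2,2,0,1,3)! = -1/24  (running -1/36)
⟨..|..⟩ = √(216)·(-1/36) = -0.408248

-0.408248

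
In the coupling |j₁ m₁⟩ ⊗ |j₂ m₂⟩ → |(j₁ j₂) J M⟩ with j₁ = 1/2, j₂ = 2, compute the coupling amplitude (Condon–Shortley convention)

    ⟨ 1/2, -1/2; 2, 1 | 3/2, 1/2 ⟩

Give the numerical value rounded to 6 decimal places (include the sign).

-0.774597

√[4·1!0!3!/5! · 0!1!3!1!2!1!] = √(12/5)
  +(−1)^1/∏(1,0,0,2,0,1)! = -1/2  (running -1/2)
⟨..|..⟩ = √(12/5)·(-1/2) = -0.774597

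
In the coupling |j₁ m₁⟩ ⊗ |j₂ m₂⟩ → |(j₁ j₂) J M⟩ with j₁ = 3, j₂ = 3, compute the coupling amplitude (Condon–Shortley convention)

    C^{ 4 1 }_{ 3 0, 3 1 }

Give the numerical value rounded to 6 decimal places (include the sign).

-0.312094

j₁+j₂−J=2  J+j₁−j₂=4  J−j₁+j₂=4  j₁+j₂+J+1=11
(j₁±m₁, j₂±m₂, J±M) = (3,3,4,2,5,3)
P² = 124416/385
sum k=0..2:
  [0] +1/288 = 1/288
  [1] −1/24 = -1/24
  [2] +1/48 = 1/48
S = -5/288
C² = P²·S² = 15/154 ; C = -0.312094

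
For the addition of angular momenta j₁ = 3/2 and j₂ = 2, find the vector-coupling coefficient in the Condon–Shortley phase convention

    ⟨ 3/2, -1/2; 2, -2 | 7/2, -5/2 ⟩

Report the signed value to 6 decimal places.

+√(3/7) = +0.654654

triangle: 0!×3!×4!/8! = 144/40320
(j±m)!: 1!×2!×0!×4!×1!×6! = 34560
prefactor² = (2J+1)×Δ×N² = 6912/7
  k=0: +1/(0!×0!×2!×0!×1!×4!) = 1/48
Σ = 1/48  ⇒  CG² = 6912/7×1/48² = 3/7
CG = +√(3/7) = +0.654654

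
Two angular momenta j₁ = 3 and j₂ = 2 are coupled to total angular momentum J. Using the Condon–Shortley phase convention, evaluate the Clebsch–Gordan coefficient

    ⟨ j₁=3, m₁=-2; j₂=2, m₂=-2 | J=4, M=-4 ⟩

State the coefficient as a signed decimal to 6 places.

+√(2/5) ≈ +0.632456

j₁+j₂−J=1  J+j₁−j₂=5  J−j₁+j₂=3  j₁+j₂+J+1=10
(j₁±m₁, j₂±m₂, J±M) = (1,5,0,4,0,8)
P² = 207360
sum k=0..0:
  [0] +1/720 = 1/720
S = 1/720
C² = P²·S² = 2/5 ; C = +0.632456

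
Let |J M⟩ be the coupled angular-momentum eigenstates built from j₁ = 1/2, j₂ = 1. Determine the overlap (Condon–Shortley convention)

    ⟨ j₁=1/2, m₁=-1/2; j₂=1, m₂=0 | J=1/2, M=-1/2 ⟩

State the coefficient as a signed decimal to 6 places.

√[2·1!0!1!/3! · 0!1!1!1!0!1!] = √(1/3)
  +(−1)^1/∏(1,0,0,0,0,1)! = -1  (running -1)
⟨..|..⟩ = √(1/3)·(-1) = -0.577350

−√(1/3) ≈ -0.577350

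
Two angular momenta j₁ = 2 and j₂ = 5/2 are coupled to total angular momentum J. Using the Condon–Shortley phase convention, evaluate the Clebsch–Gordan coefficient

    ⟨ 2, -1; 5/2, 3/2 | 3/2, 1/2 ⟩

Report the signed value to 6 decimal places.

+√(2/105) = +0.138013

triangle: 3!·1!·2!/7! = 12/5040
(j±m)!: 1!·3!·4!·1!·2!·1! = 288
prefactor² = (2J+1)·Δ·N² = 96/35
  k=2: +1/(2!·1!·1!·2!·0!·0!) = 1/4
  k=3: −1/(3!·0!·0!·1!·1!·1!) = -1/6
Σ = 1/12  ⇒  CG² = 96/35·1/12² = 2/105
CG = +√(2/105) = +0.138013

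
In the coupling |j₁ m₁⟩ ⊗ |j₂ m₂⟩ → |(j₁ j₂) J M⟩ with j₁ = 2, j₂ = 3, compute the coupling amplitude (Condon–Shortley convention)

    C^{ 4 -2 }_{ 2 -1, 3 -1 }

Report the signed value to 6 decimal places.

√[9·1!3!5!/10! · 1!3!2!4!2!6!] = √(5184/7)
  +(−1)^0/∏(0,1,3,2,0,3)! = 1/72  (running 1/72)
  +(−1)^1/∏(1,0,2,1,1,4)! = -1/48  (running -1/144)
⟨..|..⟩ = √(5184/7)·(-1/144) = -0.188982

-0.188982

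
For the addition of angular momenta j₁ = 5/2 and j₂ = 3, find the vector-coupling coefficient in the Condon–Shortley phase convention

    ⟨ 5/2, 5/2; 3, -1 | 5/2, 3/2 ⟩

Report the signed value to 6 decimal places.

triangle: 3!·2!·3!/9! = 72/362880
(j±m)!: 5!·0!·2!·4!·4!·1! = 138240
prefactor² = (2J+1)·Δ·N² = 1152/7
  k=0: +1/(0!·3!·0!·2!·2!·1!) = 1/24
Σ = 1/24  ⇒  CG² = 1152/7·1/24² = 2/7
CG = +√(2/7) = +0.534522

+0.534522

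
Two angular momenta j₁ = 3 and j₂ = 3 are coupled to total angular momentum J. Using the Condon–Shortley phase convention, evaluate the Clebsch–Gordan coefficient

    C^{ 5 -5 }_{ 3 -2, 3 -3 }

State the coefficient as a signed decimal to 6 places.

+0.707107  (= +√(1/2))

√[11·1!5!5!/12! · 1!5!0!6!0!10!] = √(103680000)
  +(−1)^0/∏(0,1,5,0,0,5)! = 1/14400  (running 1/14400)
⟨..|..⟩ = √(103680000)·(1/14400) = +0.707107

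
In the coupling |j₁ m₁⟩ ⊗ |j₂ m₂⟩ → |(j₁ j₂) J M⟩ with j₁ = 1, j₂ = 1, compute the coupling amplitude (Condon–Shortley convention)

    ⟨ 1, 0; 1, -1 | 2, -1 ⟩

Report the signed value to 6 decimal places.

triangle: 0!×2!×2!/5! = 4/120
(j±m)!: 1!×1!×0!×2!×1!×3! = 12
prefactor² = (2J+1)×Δ×N² = 2
  k=0: +1/(0!×0!×1!×0!×1!×2!) = 1/2
Σ = 1/2  ⇒  CG² = 2×1/2² = 1/2
CG = +√(1/2) = +0.707107

+√(1/2) = +0.707107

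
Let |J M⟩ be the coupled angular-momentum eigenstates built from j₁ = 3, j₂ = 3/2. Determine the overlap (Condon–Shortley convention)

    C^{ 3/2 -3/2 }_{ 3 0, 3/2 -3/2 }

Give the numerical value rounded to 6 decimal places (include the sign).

+0.169031

√[4·3!3!0!/7! · 3!3!0!3!0!3!] = √(1296/35)
  +(−1)^0/∏(0,3,3,0,0,0)! = 1/36  (running 1/36)
⟨..|..⟩ = √(1296/35)·(1/36) = +0.169031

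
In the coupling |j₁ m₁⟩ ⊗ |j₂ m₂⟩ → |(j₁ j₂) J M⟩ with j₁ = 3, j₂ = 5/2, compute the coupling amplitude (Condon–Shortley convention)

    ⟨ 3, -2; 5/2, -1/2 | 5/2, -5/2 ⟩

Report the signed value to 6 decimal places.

+√(5/14) ≈ +0.597614

√[6·3!3!2!/9! · 1!5!2!3!0!5!] = √(1440/7)
  +(−1)^2/∏(2,1,3,0,0,2)! = 1/24  (running 1/24)
⟨..|..⟩ = √(1440/7)·(1/24) = +0.597614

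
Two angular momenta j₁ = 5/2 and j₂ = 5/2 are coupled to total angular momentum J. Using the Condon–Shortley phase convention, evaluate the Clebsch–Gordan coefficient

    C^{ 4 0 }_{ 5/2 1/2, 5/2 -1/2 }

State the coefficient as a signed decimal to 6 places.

+√(1/7) = +0.377964

triangle: 1!×4!×4!/10! = 576/3628800
(j±m)!: 3!×2!×2!×3!×4!×4! = 82944
prefactor² = (2J+1)×Δ×N² = 20736/175
  k=0: +1/(0!×1!×2!×2!×2!×2!) = 1/16
  k=1: −1/(1!×0!×1!×1!×3!×3!) = -1/36
Σ = 5/144  ⇒  CG² = 20736/175×5/144² = 1/7
CG = +√(1/7) = +0.377964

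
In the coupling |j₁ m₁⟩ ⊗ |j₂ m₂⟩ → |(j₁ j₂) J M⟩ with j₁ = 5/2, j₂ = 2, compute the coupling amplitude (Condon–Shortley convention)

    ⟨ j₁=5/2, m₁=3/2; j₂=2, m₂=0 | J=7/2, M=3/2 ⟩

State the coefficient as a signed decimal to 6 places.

√[8·1!4!3!/9! · 4!1!2!2!5!2!] = √(512/7)
  +(−1)^0/∏(0,1,1,2,3,1)! = 1/12  (running 1/12)
  +(−1)^1/∏(1,0,0,1,4,2)! = -1/48  (running 1/16)
⟨..|..⟩ = √(512/7)·(1/16) = +0.534522

+√(2/7) = +0.534522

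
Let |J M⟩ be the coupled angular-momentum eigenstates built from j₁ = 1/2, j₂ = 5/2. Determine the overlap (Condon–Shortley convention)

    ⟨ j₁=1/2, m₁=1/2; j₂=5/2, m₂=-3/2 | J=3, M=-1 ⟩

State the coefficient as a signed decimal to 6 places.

√[7·0!1!5!/7! · 1!0!1!4!2!4!] = √(192)
  +(−1)^0/∏(0,0,0,1,1,4)! = 1/24  (running 1/24)
⟨..|..⟩ = √(192)·(1/24) = +0.577350

+0.577350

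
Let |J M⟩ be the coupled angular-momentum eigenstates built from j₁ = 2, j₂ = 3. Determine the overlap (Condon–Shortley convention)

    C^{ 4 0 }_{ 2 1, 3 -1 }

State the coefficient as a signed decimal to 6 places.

+0.597614  (= +√(5/14))

j₁+j₂−J=1  J+j₁−j₂=3  J−j₁+j₂=5  j₁+j₂+J+1=10
(j₁±m₁, j₂±m₂, J±M) = (3,1,2,4,4,4)
P² = 10368/35
sum k=0..1:
  [0] +1/24 = 1/24
  [1] −1/144 = -1/144
S = 5/144
C² = P²·S² = 5/14 ; C = +0.597614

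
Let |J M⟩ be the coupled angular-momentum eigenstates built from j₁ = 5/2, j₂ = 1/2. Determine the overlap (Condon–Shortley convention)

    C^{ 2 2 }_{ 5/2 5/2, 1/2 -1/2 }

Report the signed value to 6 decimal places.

triangle: 1!*4!*0!/6! = 24/720
(j±m)!: 5!*0!*0!*1!*4!*0! = 2880
prefactor² = (2J+1)*Δ*N² = 480
  k=0: +1/(0!*1!*0!*0!*4!*0!) = 1/24
Σ = 1/24  ⇒  CG² = 480*1/24² = 5/6
CG = +√(5/6) = +0.912871

+0.912871  (= +√(5/6))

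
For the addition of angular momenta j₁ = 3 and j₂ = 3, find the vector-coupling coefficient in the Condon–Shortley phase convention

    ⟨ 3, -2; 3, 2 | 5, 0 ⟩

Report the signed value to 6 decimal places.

triangle: 1!·5!·5!/12! = 14400/479001600
(j±m)!: 1!·5!·5!·1!·5!·5! = 207360000
prefactor² = (2J+1)·Δ·N² = 480000/7
  k=0: +1/(0!·1!·5!·5!·0!·0!) = 1/14400
  k=1: −1/(1!·0!·4!·4!·1!·1!) = -1/576
Σ = -1/600  ⇒  CG² = 480000/7·(-1/600)² = 4/21
CG = −√(4/21) = -0.436436

−√(4/21) ≈ -0.436436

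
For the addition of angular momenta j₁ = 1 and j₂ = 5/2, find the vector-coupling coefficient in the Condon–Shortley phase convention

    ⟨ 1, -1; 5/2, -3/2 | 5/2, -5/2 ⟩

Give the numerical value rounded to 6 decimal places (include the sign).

triangle: 1!*1!*4!/7! = 24/5040
(j±m)!: 0!*2!*1!*4!*0!*5! = 5760
prefactor² = (2J+1)*Δ*N² = 1152/7
  k=1: −1/(1!*0!*1!*0!*0!*4!) = -1/24
Σ = -1/24  ⇒  CG² = 1152/7*(-1/24)² = 2/7
CG = −√(2/7) = -0.534522

-0.534522  (= −√(2/7))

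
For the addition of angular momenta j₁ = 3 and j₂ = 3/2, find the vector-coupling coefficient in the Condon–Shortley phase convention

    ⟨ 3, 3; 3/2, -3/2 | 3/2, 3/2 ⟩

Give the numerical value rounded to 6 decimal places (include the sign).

j₁+j₂−J=3  J+j₁−j₂=3  J−j₁+j₂=0  j₁+j₂+J+1=7
(j₁±m₁, j₂±m₂, J±M) = (6,0,0,3,3,0)
P² = 5184/7
sum k=0..0:
  [0] +1/36 = 1/36
S = 1/36
C² = P²·S² = 4/7 ; C = +0.755929

+0.755929  (= +√(4/7))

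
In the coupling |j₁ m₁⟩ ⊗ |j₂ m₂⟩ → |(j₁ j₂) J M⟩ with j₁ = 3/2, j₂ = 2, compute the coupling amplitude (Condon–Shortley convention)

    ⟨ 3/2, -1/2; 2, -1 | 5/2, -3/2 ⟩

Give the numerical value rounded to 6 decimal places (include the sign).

j₁+j₂−J=1  J+j₁−j₂=2  J−j₁+j₂=3  j₁+j₂+J+1=7
(j₁±m₁, j₂±m₂, J±M) = (1,2,1,3,1,4)
P² = 144/35
sum k=0..1:
  [0] +1/4 = 1/4
  [1] −1/6 = -1/6
S = 1/12
C² = P²·S² = 1/35 ; C = +0.169031

+0.169031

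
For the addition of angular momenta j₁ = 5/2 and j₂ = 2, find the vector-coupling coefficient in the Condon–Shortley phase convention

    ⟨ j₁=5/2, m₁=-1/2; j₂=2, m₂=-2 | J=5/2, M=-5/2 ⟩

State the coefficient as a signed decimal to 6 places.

√[6·2!3!2!/8! · 2!3!0!4!0!5!] = √(864/7)
  +(−1)^0/∏(0,2,3,0,0,2)! = 1/24  (running 1/24)
⟨..|..⟩ = √(864/7)·(1/24) = +0.462910

+√(3/14) = +0.462910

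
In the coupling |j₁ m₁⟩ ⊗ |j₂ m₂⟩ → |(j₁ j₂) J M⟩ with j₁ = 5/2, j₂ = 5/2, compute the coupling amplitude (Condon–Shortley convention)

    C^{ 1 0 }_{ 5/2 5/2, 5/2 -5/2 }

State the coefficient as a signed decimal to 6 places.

√[3·4!1!1!/7! · 5!0!0!5!1!1!] = √(1440/7)
  +(−1)^0/∏(0,4,0,0,1,1)! = 1/24  (running 1/24)
⟨..|..⟩ = √(1440/7)·(1/24) = +0.597614

+√(5/14) ≈ +0.597614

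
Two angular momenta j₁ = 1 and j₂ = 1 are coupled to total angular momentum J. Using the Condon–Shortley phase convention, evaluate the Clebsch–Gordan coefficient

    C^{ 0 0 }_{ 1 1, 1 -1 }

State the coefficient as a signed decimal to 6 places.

j₁+j₂−J=2  J+j₁−j₂=0  J−j₁+j₂=0  j₁+j₂+J+1=3
(j₁±m₁, j₂±m₂, J±M) = (2,0,0,2,0,0)
P² = 4/3
sum k=0..0:
  [0] +1/2 = 1/2
S = 1/2
C² = P²·S² = 1/3 ; C = +0.577350

+√(1/3) ≈ +0.577350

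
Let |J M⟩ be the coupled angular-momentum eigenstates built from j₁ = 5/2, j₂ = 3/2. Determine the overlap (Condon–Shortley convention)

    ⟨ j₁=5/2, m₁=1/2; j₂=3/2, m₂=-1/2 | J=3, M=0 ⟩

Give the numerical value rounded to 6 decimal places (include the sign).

j₁+j₂−J=1  J+j₁−j₂=4  J−j₁+j₂=2  j₁+j₂+J+1=8
(j₁±m₁, j₂±m₂, J±M) = (3,2,1,2,3,3)
P² = 36/5
sum k=0..1:
  [0] +1/4 = 1/4
  [1] −1/12 = -1/12
S = 1/6
C² = P²·S² = 1/5 ; C = +0.447214

+√(1/5) = +0.447214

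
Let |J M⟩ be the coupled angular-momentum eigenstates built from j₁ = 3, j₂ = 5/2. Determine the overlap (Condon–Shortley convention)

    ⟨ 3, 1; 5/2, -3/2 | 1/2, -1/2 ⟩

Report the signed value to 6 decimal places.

−√(2/21) = -0.308607

j₁+j₂−J=5  J+j₁−j₂=1  J−j₁+j₂=0  j₁+j₂+J+1=7
(j₁±m₁, j₂±m₂, J±M) = (4,2,1,4,0,1)
P² = 384/7
sum k=1..1:
  [1] −1/24 = -1/24
S = -1/24
C² = P²·S² = 2/21 ; C = -0.308607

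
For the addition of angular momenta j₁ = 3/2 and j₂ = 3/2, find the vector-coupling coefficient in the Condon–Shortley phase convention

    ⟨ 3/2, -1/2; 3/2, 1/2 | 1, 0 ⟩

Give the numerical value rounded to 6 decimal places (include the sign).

-0.223607  (= −√(1/20))

triangle: 2!×1!×1!/5! = 2/120
(j±m)!: 1!×2!×2!×1!×1!×1! = 4
prefactor² = (2J+1)×Δ×N² = 1/5
  k=1: −1/(1!×1!×1!×1!×0!×0!) = -1
  k=2: +1/(2!×0!×0!×0!×1!×1!) = 1/2
Σ = -1/2  ⇒  CG² = 1/5×(-1/2)² = 1/20
CG = −√(1/20) = -0.223607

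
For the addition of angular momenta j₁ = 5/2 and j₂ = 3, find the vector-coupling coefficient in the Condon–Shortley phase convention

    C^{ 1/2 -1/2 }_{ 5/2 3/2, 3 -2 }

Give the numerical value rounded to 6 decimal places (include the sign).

triangle: 5!*0!*1!/7! = 120/5040
(j±m)!: 4!*1!*1!*5!*0!*1! = 2880
prefactor² = (2J+1)*Δ*N² = 960/7
  k=1: −1/(1!*4!*0!*0!*0!*1!) = -1/24
Σ = -1/24  ⇒  CG² = 960/7*(-1/24)² = 5/21
CG = −√(5/21) = -0.487950

−√(5/21) ≈ -0.487950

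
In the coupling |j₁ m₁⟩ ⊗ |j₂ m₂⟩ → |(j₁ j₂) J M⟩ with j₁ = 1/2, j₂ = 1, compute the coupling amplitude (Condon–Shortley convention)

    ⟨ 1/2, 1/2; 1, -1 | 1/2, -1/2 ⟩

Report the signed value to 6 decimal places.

triangle: 1!×0!×1!/3! = 1/6
(j±m)!: 1!×0!×0!×2!×0!×1! = 2
prefactor² = (2J+1)×Δ×N² = 2/3
  k=0: +1/(0!×1!×0!×0!×0!×1!) = 1
Σ = 1  ⇒  CG² = 2/3×1² = 2/3
CG = +√(2/3) = +0.816497

+0.816497  (= +√(2/3))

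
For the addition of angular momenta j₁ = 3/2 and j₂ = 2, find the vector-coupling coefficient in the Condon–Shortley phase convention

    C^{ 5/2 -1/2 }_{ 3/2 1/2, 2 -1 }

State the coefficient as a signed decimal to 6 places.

+√(5/14) ≈ +0.597614

j₁+j₂−J=1  J+j₁−j₂=2  J−j₁+j₂=3  j₁+j₂+J+1=7
(j₁±m₁, j₂±m₂, J±M) = (2,1,1,3,2,3)
P² = 72/35
sum k=0..1:
  [0] +1/2 = 1/2
  [1] −1/12 = -1/12
S = 5/12
C² = P²·S² = 5/14 ; C = +0.597614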